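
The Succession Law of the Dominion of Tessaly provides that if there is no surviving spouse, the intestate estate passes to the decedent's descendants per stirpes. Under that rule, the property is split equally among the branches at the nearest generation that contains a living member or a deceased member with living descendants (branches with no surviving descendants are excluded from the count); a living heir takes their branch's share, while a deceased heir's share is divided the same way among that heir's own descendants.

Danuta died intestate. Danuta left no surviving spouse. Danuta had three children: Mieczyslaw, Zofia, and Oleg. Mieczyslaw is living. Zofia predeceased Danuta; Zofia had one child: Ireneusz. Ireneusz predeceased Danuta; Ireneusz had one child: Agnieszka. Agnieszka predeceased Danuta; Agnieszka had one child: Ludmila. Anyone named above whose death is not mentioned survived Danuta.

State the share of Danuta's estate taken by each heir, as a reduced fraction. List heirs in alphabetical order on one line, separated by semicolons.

Ludmila 1/3; Mieczyslaw 1/3; Oleg 1/3

There is no surviving spouse, so the entire estate passes to Danuta's descendants per stirpes.
The estate is divided into 3 equal shares of 1/3 among Mieczyslaw, Zofia, Oleg.
Mieczyslaw is living and takes 1/3.
Zofia predeceased; the 1/3 allotted to Zofia's branch passes to Zofia's issue by representation.
Ireneusz's line is the sole branch at this level, so the full 1/3 passes to Ireneusz's issue by representation.
Agnieszka's line is the sole branch at this level, so the full 1/3 passes to Agnieszka's issue by representation.
Ludmila is the sole taker at this level and receives the full 1/3.
Oleg is living and takes 1/3.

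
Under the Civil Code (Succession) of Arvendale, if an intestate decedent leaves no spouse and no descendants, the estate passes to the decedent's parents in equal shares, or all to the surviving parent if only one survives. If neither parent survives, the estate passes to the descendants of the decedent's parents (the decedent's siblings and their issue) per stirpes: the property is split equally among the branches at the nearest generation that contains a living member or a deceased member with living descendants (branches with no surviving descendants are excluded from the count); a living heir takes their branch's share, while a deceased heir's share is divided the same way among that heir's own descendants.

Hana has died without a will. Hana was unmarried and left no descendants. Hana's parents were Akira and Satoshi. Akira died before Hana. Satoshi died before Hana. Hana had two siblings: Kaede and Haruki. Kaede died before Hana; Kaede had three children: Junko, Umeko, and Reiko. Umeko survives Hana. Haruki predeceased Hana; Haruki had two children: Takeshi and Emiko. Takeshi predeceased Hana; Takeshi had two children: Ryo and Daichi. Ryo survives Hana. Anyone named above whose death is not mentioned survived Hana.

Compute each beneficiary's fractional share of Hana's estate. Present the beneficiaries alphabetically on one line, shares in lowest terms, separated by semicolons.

Daichi 1/8; Emiko 1/4; Junko 1/6; Reiko 1/6; Ryo 1/8; Umeko 1/6

Neither parent survives and there are no descendants, so the estate passes to Hana's siblings and their issue per stirpes.
The estate is divided into 2 equal shares of 1/2 among Kaede, Haruki.
Kaede predeceased; the 1/2 allotted to Kaede's branch passes to Kaede's issue by representation.
The 1/2 is divided into 3 equal shares of 1/6 among Junko, Umeko, Reiko.
Junko is living and takes 1/6.
Umeko is living and takes 1/6.
Reiko is living and takes 1/6.
Haruki predeceased; the 1/2 allotted to Haruki's branch passes to Haruki's issue by representation.
The 1/2 is divided into 2 equal shares of 1/4 among Takeshi, Emiko.
Takeshi predeceased; the 1/4 allotted to Takeshi's branch passes to Takeshi's issue by representation.
The 1/4 is divided into 2 equal shares of 1/8 among Ryo, Daichi.
Ryo is living and takes 1/8.
Daichi is living and takes 1/8.
Emiko is living and takes 1/4.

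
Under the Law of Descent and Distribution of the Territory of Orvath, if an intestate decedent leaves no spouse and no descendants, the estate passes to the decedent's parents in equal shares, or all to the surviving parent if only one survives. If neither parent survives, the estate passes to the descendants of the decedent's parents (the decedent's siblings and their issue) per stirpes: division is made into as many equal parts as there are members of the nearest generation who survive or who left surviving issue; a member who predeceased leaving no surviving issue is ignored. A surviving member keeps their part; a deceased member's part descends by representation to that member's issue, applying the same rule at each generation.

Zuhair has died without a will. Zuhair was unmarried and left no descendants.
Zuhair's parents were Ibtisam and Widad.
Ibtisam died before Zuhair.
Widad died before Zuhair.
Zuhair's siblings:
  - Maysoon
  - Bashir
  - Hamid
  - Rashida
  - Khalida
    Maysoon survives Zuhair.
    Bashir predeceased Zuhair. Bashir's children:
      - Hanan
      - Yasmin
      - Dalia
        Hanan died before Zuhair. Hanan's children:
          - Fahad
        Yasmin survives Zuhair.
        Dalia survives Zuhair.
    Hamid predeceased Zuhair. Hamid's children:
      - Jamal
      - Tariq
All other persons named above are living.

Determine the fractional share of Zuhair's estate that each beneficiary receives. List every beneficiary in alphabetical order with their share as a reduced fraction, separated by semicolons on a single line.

Dalia 1/15; Fahad 1/15; Jamal 1/10; Khalida 1/5; Maysoon 1/5; Rashida 1/5; Tariq 1/10; Yasmin 1/15

Neither parent survives and there are no descendants, so the estate passes to Zuhair's siblings and their issue per stirpes.
The estate is divided into 5 equal shares of 1/5 among Maysoon, Bashir, Hamid, Rashida, Khalida.
Maysoon is living and takes 1/5.
Bashir predeceased; the 1/5 allotted to Bashir's branch passes to Bashir's issue by representation.
The 1/5 is divided into 3 equal shares of 1/15 among Hanan, Yasmin, Dalia.
Hanan predeceased; the 1/15 allotted to Hanan's branch passes to Hanan's issue by representation.
Fahad is the sole taker at this level and receives the full 1/15.
Yasmin is living and takes 1/15.
Dalia is living and takes 1/15.
Hamid predeceased; the 1/5 allotted to Hamid's branch passes to Hamid's issue by representation.
The 1/5 is divided into 2 equal shares of 1/10 among Jamal, Tariq.
Jamal is living and takes 1/10.
Tariq is living and takes 1/10.
Rashida is living and takes 1/5.
Khalida is living and takes 1/5.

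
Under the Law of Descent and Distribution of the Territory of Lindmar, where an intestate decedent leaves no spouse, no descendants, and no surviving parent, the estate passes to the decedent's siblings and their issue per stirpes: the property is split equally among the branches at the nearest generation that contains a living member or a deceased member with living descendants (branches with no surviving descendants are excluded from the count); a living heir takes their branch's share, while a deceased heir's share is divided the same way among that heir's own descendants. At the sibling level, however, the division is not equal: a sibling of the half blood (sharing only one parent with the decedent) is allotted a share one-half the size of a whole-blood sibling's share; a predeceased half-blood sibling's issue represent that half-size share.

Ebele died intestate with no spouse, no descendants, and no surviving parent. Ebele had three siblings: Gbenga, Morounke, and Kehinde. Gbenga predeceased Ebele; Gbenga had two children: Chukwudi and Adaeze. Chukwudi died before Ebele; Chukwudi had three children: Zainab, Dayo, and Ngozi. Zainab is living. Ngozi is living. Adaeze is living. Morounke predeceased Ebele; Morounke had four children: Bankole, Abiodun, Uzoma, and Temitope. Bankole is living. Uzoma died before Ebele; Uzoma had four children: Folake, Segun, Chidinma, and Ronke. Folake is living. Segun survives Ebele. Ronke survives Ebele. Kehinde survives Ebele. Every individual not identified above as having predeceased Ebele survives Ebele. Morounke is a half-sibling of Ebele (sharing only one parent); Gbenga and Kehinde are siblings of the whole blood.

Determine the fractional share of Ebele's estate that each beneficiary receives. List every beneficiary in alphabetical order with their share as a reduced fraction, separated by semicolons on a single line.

No spouse, descendants, or parent survives, so the estate passes to Ebele's siblings per stirpes.
Half-blood siblings count for one-half the weight of whole-blood siblings at the initial division.
Dividing 1 in proportion to weights (total weight 5/2): Gbenga (weight 1) → 2/5; Morounke (weight 1/2) → 1/5; Kehinde (weight 1) → 2/5.
Gbenga predeceased; the 2/5 allotted to Gbenga's branch passes to Gbenga's issue by representation.
The 2/5 is divided into 2 equal shares of 1/5 among Chukwudi, Adaeze.
Chukwudi predeceased; the 1/5 allotted to Chukwudi's branch passes to Chukwudi's issue by representation.
The 1/5 is divided into 3 equal shares of 1/15 among Zainab, Dayo, Ngozi.
Zainab is living and takes 1/15.
Dayo is living and takes 1/15.
Ngozi is living and takes 1/15.
Adaeze is living and takes 1/5.
Morounke predeceased; the 1/5 allotted to Morounke's branch passes to Morounke's issue by representation.
The 1/5 is divided into 4 equal shares of 1/20 among Bankole, Abiodun, Uzoma, Temitope.
Bankole is living and takes 1/20.
Abiodun is living and takes 1/20.
Uzoma predeceased; the 1/20 allotted to Uzoma's branch passes to Uzoma's issue by representation.
The 1/20 is divided into 4 equal shares of 1/80 among Folake, Segun, Chidinma, Ronke.
Folake is living and takes 1/80.
Segun is living and takes 1/80.
Chidinma is living and takes 1/80.
Ronke is living and takes 1/80.
Temitope is living and takes 1/20.
Kehinde is living and takes 2/5.

Abiodun 1/20; Adaeze 1/5; Bankole 1/20; Chidinma 1/80; Dayo 1/15; Folake 1/80; Kehinde 2/5; Ngozi 1/15; Ronke 1/80; Segun 1/80; Temitope 1/20; Zainab 1/15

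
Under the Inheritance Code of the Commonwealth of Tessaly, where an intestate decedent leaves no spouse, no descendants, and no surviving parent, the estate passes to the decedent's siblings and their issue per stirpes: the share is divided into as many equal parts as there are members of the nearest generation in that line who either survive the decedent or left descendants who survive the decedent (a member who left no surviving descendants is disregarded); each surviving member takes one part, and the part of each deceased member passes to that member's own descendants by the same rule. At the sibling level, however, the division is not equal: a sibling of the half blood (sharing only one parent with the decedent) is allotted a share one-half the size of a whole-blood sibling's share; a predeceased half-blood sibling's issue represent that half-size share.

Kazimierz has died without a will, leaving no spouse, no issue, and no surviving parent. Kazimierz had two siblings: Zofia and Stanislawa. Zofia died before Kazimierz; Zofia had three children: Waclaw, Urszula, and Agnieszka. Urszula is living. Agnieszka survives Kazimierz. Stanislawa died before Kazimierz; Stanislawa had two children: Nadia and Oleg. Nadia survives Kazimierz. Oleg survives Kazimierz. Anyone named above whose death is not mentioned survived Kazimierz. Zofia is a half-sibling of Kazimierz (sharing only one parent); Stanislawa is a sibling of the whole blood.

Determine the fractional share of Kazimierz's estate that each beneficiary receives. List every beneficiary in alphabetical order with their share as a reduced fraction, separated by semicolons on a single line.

No spouse, descendants, or parent survives, so the estate passes to Kazimierz's siblings per stirpes.
Half-blood siblings count for one-half the weight of whole-blood siblings at the initial division.
Dividing 1 in proportion to weights (total weight 3/2): Zofia (weight 1/2) → 1/3; Stanislawa (weight 1) → 2/3.
Zofia predeceased; the 1/3 allotted to Zofia's branch passes to Zofia's issue by representation.
The 1/3 is divided into 3 equal shares of 1/9 among Waclaw, Urszula, Agnieszka.
Waclaw is living and takes 1/9.
Urszula is living and takes 1/9.
Agnieszka is living and takes 1/9.
Stanislawa predeceased; the 2/3 allotted to Stanislawa's branch passes to Stanislawa's issue by representation.
The 2/3 is divided into 2 equal shares of 1/3 among Nadia, Oleg.
Nadia is living and takes 1/3.
Oleg is living and takes 1/3.

Agnieszka 1/9; Nadia 1/3; Oleg 1/3; Urszula 1/9; Waclaw 1/9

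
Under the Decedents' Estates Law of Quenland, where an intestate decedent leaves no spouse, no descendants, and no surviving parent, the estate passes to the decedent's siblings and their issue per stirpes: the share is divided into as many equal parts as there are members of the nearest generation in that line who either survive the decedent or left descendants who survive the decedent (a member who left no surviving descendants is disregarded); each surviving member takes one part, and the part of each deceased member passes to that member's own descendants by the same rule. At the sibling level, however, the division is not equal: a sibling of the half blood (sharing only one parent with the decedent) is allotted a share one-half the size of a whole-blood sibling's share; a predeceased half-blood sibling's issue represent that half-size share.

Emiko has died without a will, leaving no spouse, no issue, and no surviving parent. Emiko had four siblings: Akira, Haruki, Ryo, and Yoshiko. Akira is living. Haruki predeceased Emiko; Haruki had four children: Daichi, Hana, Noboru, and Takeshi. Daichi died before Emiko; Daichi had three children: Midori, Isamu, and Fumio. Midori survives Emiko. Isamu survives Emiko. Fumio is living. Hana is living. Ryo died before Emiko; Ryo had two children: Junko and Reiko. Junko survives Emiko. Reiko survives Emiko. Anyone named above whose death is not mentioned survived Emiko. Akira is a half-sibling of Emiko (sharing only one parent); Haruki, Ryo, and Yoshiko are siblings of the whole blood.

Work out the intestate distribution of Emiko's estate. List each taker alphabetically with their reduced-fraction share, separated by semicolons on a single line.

Akira 1/7; Fumio 1/42; Hana 1/14; Isamu 1/42; Junko 1/7; Midori 1/42; Noboru 1/14; Reiko 1/7; Takeshi 1/14; Yoshiko 2/7

No spouse, descendants, or parent survives, so the estate passes to Emiko's siblings per stirpes.
Half-blood siblings count for one-half the weight of whole-blood siblings at the initial division.
Dividing 1 in proportion to weights (total weight 7/2): Akira (weight 1/2) → 1/7; Haruki (weight 1) → 2/7; Ryo (weight 1) → 2/7; Yoshiko (weight 1) → 2/7.
Akira is living and takes 1/7.
Haruki predeceased; the 2/7 allotted to Haruki's branch passes to Haruki's issue by representation.
The 2/7 is divided into 4 equal shares of 1/14 among Daichi, Hana, Noboru, Takeshi.
Daichi predeceased; the 1/14 allotted to Daichi's branch passes to Daichi's issue by representation.
The 1/14 is divided into 3 equal shares of 1/42 among Midori, Isamu, Fumio.
Midori is living and takes 1/42.
Isamu is living and takes 1/42.
Fumio is living and takes 1/42.
Hana is living and takes 1/14.
Noboru is living and takes 1/14.
Takeshi is living and takes 1/14.
Ryo predeceased; the 2/7 allotted to Ryo's branch passes to Ryo's issue by representation.
The 2/7 is divided into 2 equal shares of 1/7 among Junko, Reiko.
Junko is living and takes 1/7.
Reiko is living and takes 1/7.
Yoshiko is living and takes 2/7.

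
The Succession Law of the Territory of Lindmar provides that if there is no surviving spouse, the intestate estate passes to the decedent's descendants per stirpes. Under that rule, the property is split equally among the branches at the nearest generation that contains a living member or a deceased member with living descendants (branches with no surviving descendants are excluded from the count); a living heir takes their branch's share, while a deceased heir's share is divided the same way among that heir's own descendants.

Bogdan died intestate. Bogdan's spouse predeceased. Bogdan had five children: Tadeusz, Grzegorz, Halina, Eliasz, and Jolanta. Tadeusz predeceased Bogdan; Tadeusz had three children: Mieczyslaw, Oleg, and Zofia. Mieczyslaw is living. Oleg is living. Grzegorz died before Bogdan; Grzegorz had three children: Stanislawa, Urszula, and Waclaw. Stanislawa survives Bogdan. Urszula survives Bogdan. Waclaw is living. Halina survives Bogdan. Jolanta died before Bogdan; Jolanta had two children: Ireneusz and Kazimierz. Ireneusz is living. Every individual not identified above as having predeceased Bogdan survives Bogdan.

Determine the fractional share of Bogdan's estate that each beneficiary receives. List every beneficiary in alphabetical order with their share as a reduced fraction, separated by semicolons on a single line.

Eliasz 1/5; Halina 1/5; Ireneusz 1/10; Kazimierz 1/10; Mieczyslaw 1/15; Oleg 1/15; Stanislawa 1/15; Urszula 1/15; Waclaw 1/15; Zofia 1/15

There is no surviving spouse, so the entire estate passes to Bogdan's descendants per stirpes.
The estate is divided into 5 equal shares of 1/5 among Tadeusz, Grzegorz, Halina, Eliasz, Jolanta.
Tadeusz predeceased; the 1/5 allotted to Tadeusz's branch passes to Tadeusz's issue by representation.
The 1/5 is divided into 3 equal shares of 1/15 among Mieczyslaw, Oleg, Zofia.
Mieczyslaw is living and takes 1/15.
Oleg is living and takes 1/15.
Zofia is living and takes 1/15.
Grzegorz predeceased; the 1/5 allotted to Grzegorz's branch passes to Grzegorz's issue by representation.
The 1/5 is divided into 3 equal shares of 1/15 among Stanislawa, Urszula, Waclaw.
Stanislawa is living and takes 1/15.
Urszula is living and takes 1/15.
Waclaw is living and takes 1/15.
Halina is living and takes 1/5.
Eliasz is living and takes 1/5.
Jolanta predeceased; the 1/5 allotted to Jolanta's branch passes to Jolanta's issue by representation.
The 1/5 is divided into 2 equal shares of 1/10 among Ireneusz, Kazimierz.
Ireneusz is living and takes 1/10.
Kazimierz is living and takes 1/10.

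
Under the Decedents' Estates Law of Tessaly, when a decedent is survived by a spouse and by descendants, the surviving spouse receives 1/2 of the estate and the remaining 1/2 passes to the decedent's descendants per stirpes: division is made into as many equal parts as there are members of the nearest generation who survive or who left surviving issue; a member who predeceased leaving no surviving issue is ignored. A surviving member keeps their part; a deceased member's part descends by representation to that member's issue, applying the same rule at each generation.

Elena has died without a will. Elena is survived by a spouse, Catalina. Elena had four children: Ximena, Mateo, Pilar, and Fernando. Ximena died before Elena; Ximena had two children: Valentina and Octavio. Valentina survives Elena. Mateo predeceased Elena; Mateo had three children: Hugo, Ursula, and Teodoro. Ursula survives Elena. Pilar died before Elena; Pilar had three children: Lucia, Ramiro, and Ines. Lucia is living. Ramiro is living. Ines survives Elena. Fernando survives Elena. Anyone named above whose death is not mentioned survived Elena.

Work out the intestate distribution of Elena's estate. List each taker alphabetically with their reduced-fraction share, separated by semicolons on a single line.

Catalina, as surviving spouse, takes 1/2.
The remaining 1/2 passes to Elena's descendants per stirpes.
The 1/2 is divided into 4 equal shares of 1/8 among Ximena, Mateo, Pilar, Fernando.
Ximena predeceased; the 1/8 allotted to Ximena's branch passes to Ximena's issue by representation.
The 1/8 is divided into 2 equal shares of 1/16 among Valentina, Octavio.
Valentina is living and takes 1/16.
Octavio is living and takes 1/16.
Mateo predeceased; the 1/8 allotted to Mateo's branch passes to Mateo's issue by representation.
The 1/8 is divided into 3 equal shares of 1/24 among Hugo, Ursula, Teodoro.
Hugo is living and takes 1/24.
Ursula is living and takes 1/24.
Teodoro is living and takes 1/24.
Pilar predeceased; the 1/8 allotted to Pilar's branch passes to Pilar's issue by representation.
The 1/8 is divided into 3 equal shares of 1/24 among Lucia, Ramiro, Ines.
Lucia is living and takes 1/24.
Ramiro is living and takes 1/24.
Ines is living and takes 1/24.
Fernando is living and takes 1/8.

Catalina 1/2; Fernando 1/8; Hugo 1/24; Ines 1/24; Lucia 1/24; Octavio 1/16; Ramiro 1/24; Teodoro 1/24; Ursula 1/24; Valentina 1/16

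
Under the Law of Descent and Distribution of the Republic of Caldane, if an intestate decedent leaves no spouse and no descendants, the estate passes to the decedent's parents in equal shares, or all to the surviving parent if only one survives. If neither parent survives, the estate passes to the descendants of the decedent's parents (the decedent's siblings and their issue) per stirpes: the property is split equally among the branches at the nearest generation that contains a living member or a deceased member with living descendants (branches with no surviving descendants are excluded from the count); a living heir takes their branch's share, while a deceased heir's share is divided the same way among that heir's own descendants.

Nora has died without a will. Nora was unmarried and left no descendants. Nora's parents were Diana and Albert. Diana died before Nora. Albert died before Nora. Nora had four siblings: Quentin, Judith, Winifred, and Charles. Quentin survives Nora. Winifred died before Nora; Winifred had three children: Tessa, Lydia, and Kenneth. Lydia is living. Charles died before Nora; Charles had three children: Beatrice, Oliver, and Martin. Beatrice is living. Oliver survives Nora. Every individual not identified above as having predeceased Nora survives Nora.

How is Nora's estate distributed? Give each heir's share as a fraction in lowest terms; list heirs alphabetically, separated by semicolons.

Neither parent survives and there are no descendants, so the estate passes to Nora's siblings and their issue per stirpes.
The estate is divided into 4 equal shares of 1/4 among Quentin, Judith, Winifred, Charles.
Quentin is living and takes 1/4.
Judith is living and takes 1/4.
Winifred predeceased; the 1/4 allotted to Winifred's branch passes to Winifred's issue by representation.
The 1/4 is divided into 3 equal shares of 1/12 among Tessa, Lydia, Kenneth.
Tessa is living and takes 1/12.
Lydia is living and takes 1/12.
Kenneth is living and takes 1/12.
Charles predeceased; the 1/4 allotted to Charles's branch passes to Charles's issue by representation.
The 1/4 is divided into 3 equal shares of 1/12 among Beatrice, Oliver, Martin.
Beatrice is living and takes 1/12.
Oliver is living and takes 1/12.
Martin is living and takes 1/12.

Beatrice 1/12; Judith 1/4; Kenneth 1/12; Lydia 1/12; Martin 1/12; Oliver 1/12; Quentin 1/4; Tessa 1/12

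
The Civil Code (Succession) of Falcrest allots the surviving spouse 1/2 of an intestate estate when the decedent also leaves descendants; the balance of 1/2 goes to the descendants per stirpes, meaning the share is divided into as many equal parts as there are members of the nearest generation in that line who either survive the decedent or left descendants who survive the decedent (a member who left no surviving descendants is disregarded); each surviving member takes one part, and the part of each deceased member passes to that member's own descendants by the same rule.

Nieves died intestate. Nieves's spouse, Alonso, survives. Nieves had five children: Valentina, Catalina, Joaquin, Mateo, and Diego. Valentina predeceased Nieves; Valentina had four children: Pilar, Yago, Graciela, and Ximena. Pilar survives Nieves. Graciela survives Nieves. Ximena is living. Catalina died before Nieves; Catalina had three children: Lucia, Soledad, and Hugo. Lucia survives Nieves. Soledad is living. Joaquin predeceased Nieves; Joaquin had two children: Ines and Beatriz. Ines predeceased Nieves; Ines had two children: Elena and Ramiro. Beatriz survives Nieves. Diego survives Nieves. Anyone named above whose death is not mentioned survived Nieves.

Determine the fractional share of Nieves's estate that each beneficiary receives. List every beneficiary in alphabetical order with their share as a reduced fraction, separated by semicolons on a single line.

Alonso, as surviving spouse, takes 1/2.
The remaining 1/2 passes to Nieves's descendants per stirpes.
The 1/2 is divided into 5 equal shares of 1/10 among Valentina, Catalina, Joaquin, Mateo, Diego.
Valentina predeceased; the 1/10 allotted to Valentina's branch passes to Valentina's issue by representation.
The 1/10 is divided into 4 equal shares of 1/40 among Pilar, Yago, Graciela, Ximena.
Pilar is living and takes 1/40.
Yago is living and takes 1/40.
Graciela is living and takes 1/40.
Ximena is living and takes 1/40.
Catalina predeceased; the 1/10 allotted to Catalina's branch passes to Catalina's issue by representation.
The 1/10 is divided into 3 equal shares of 1/30 among Lucia, Soledad, Hugo.
Lucia is living and takes 1/30.
Soledad is living and takes 1/30.
Hugo is living and takes 1/30.
Joaquin predeceased; the 1/10 allotted to Joaquin's branch passes to Joaquin's issue by representation.
The 1/10 is divided into 2 equal shares of 1/20 among Ines, Beatriz.
Ines predeceased; the 1/20 allotted to Ines's branch passes to Ines's issue by representation.
The 1/20 is divided into 2 equal shares of 1/40 among Elena, Ramiro.
Elena is living and takes 1/40.
Ramiro is living and takes 1/40.
Beatriz is living and takes 1/20.
Mateo is living and takes 1/10.
Diego is living and takes 1/10.

Alonso 1/2; Beatriz 1/20; Diego 1/10; Elena 1/40; Graciela 1/40; Hugo 1/30; Lucia 1/30; Mateo 1/10; Pilar 1/40; Ramiro 1/40; Soledad 1/30; Ximena 1/40; Yago 1/40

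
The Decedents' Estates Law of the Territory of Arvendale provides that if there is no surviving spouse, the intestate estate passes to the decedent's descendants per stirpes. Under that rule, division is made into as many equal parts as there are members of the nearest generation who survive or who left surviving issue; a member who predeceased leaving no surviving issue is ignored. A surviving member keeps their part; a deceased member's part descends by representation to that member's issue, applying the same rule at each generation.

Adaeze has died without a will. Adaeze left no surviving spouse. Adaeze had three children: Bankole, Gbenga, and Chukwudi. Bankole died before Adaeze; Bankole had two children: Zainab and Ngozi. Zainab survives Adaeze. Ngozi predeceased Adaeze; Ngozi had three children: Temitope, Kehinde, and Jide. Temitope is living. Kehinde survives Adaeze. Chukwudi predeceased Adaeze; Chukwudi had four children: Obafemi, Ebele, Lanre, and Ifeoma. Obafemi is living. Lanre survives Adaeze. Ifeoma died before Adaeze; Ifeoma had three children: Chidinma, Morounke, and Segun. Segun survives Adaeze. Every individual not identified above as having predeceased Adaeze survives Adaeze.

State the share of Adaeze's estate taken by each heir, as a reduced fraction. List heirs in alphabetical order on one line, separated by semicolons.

Chidinma 1/36; Ebele 1/12; Gbenga 1/3; Jide 1/18; Kehinde 1/18; Lanre 1/12; Morounke 1/36; Obafemi 1/12; Segun 1/36; Temitope 1/18; Zainab 1/6

There is no surviving spouse, so the entire estate passes to Adaeze's descendants per stirpes.
The estate is divided into 3 equal shares of 1/3 among Bankole, Gbenga, Chukwudi.
Bankole predeceased; the 1/3 allotted to Bankole's branch passes to Bankole's issue by representation.
The 1/3 is divided into 2 equal shares of 1/6 among Zainab, Ngozi.
Zainab is living and takes 1/6.
Ngozi predeceased; the 1/6 allotted to Ngozi's branch passes to Ngozi's issue by representation.
The 1/6 is divided into 3 equal shares of 1/18 among Temitope, Kehinde, Jide.
Temitope is living and takes 1/18.
Kehinde is living and takes 1/18.
Jide is living and takes 1/18.
Gbenga is living and takes 1/3.
Chukwudi predeceased; the 1/3 allotted to Chukwudi's branch passes to Chukwudi's issue by representation.
The 1/3 is divided into 4 equal shares of 1/12 among Obafemi, Ebele, Lanre, Ifeoma.
Obafemi is living and takes 1/12.
Ebele is living and takes 1/12.
Lanre is living and takes 1/12.
Ifeoma predeceased; the 1/12 allotted to Ifeoma's branch passes to Ifeoma's issue by representation.
The 1/12 is divided into 3 equal shares of 1/36 among Chidinma, Morounke, Segun.
Chidinma is living and takes 1/36.
Morounke is living and takes 1/36.
Segun is living and takes 1/36.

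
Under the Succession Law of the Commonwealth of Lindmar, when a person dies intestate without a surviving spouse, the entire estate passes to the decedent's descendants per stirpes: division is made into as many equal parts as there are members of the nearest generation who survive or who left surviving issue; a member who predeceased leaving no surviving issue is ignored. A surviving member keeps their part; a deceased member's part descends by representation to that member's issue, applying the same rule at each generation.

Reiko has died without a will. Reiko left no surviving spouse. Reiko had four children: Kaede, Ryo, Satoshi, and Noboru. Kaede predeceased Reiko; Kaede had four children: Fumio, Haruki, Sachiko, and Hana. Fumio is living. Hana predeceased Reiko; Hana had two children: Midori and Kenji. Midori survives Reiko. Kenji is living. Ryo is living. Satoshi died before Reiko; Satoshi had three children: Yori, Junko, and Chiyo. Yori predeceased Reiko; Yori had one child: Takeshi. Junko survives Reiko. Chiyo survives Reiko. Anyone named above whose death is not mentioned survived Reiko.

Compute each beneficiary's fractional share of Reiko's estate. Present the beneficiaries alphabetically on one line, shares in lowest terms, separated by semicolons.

There is no surviving spouse, so the entire estate passes to Reiko's descendants per stirpes.
The estate is divided into 4 equal shares of 1/4 among Kaede, Ryo, Satoshi, Noboru.
Kaede predeceased; the 1/4 allotted to Kaede's branch passes to Kaede's issue by representation.
The 1/4 is divided into 4 equal shares of 1/16 among Fumio, Haruki, Sachiko, Hana.
Fumio is living and takes 1/16.
Haruki is living and takes 1/16.
Sachiko is living and takes 1/16.
Hana predeceased; the 1/16 allotted to Hana's branch passes to Hana's issue by representation.
The 1/16 is divided into 2 equal shares of 1/32 among Midori, Kenji.
Midori is living and takes 1/32.
Kenji is living and takes 1/32.
Ryo is living and takes 1/4.
Satoshi predeceased; the 1/4 allotted to Satoshi's branch passes to Satoshi's issue by representation.
The 1/4 is divided into 3 equal shares of 1/12 among Yori, Junko, Chiyo.
Yori predeceased; the 1/12 allotted to Yori's branch passes to Yori's issue by representation.
Takeshi is the sole taker at this level and receives the full 1/12.
Junko is living and takes 1/12.
Chiyo is living and takes 1/12.
Noboru is living and takes 1/4.

Chiyo 1/12; Fumio 1/16; Haruki 1/16; Junko 1/12; Kenji 1/32; Midori 1/32; Noboru 1/4; Ryo 1/4; Sachiko 1/16; Takeshi 1/12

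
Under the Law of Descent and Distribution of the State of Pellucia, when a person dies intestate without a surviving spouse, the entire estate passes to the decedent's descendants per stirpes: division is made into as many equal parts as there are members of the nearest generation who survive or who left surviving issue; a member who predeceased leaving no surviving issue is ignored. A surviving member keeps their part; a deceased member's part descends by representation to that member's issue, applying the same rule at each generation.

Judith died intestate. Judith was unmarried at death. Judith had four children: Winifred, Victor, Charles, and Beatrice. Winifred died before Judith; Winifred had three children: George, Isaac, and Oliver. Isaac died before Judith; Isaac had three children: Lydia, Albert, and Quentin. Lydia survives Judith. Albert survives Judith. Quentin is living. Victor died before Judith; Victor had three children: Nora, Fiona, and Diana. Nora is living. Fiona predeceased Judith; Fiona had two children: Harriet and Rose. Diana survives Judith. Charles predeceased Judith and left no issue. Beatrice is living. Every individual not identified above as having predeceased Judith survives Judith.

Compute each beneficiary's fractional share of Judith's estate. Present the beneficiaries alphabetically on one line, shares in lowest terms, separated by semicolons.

There is no surviving spouse, so the entire estate passes to Judith's descendants per stirpes.
Charles left no surviving issue, so that branch lapses and is disregarded.
The estate is divided into 3 equal shares of 1/3 among Winifred, Victor, Beatrice.
Winifred predeceased; the 1/3 allotted to Winifred's branch passes to Winifred's issue by representation.
The 1/3 is divided into 3 equal shares of 1/9 among George, Isaac, Oliver.
George is living and takes 1/9.
Isaac predeceased; the 1/9 allotted to Isaac's branch passes to Isaac's issue by representation.
The 1/9 is divided into 3 equal shares of 1/27 among Lydia, Albert, Quentin.
Lydia is living and takes 1/27.
Albert is living and takes 1/27.
Quentin is living and takes 1/27.
Oliver is living and takes 1/9.
Victor predeceased; the 1/3 allotted to Victor's branch passes to Victor's issue by representation.
The 1/3 is divided into 3 equal shares of 1/9 among Nora, Fiona, Diana.
Nora is living and takes 1/9.
Fiona predeceased; the 1/9 allotted to Fiona's branch passes to Fiona's issue by representation.
The 1/9 is divided into 2 equal shares of 1/18 among Harriet, Rose.
Harriet is living and takes 1/18.
Rose is living and takes 1/18.
Diana is living and takes 1/9.
Beatrice is living and takes 1/3.

Albert 1/27; Beatrice 1/3; Diana 1/9; George 1/9; Harriet 1/18; Lydia 1/27; Nora 1/9; Oliver 1/9; Quentin 1/27; Rose 1/18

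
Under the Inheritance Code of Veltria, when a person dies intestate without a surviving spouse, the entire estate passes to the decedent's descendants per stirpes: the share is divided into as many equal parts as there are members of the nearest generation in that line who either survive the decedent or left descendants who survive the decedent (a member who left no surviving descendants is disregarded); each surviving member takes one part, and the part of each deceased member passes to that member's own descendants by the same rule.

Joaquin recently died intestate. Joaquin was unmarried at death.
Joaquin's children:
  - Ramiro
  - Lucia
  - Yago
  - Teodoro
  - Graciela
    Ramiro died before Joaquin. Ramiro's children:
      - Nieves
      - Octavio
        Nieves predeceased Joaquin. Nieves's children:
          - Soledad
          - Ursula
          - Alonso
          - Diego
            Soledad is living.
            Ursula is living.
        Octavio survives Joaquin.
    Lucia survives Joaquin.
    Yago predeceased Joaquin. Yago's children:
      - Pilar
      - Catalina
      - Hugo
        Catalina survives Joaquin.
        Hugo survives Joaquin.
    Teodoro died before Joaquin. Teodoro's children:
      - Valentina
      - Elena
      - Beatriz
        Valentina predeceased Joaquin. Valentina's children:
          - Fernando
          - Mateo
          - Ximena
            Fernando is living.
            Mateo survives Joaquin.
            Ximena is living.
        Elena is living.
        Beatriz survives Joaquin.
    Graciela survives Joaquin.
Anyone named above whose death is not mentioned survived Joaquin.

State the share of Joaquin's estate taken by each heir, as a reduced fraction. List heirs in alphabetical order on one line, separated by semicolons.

Alonso 1/40; Beatriz 1/15; Catalina 1/15; Diego 1/40; Elena 1/15; Fernando 1/45; Graciela 1/5; Hugo 1/15; Lucia 1/5; Mateo 1/45; Octavio 1/10; Pilar 1/15; Soledad 1/40; Ursula 1/40; Ximena 1/45

There is no surviving spouse, so the entire estate passes to Joaquin's descendants per stirpes.
The estate is divided into 5 equal shares of 1/5 among Ramiro, Lucia, Yago, Teodoro, Graciela.
Ramiro predeceased; the 1/5 allotted to Ramiro's branch passes to Ramiro's issue by representation.
The 1/5 is divided into 2 equal shares of 1/10 among Nieves, Octavio.
Nieves predeceased; the 1/10 allotted to Nieves's branch passes to Nieves's issue by representation.
The 1/10 is divided into 4 equal shares of 1/40 among Soledad, Ursula, Alonso, Diego.
Soledad is living and takes 1/40.
Ursula is living and takes 1/40.
Alonso is living and takes 1/40.
Diego is living and takes 1/40.
Octavio is living and takes 1/10.
Lucia is living and takes 1/5.
Yago predeceased; the 1/5 allotted to Yago's branch passes to Yago's issue by representation.
The 1/5 is divided into 3 equal shares of 1/15 among Pilar, Catalina, Hugo.
Pilar is living and takes 1/15.
Catalina is living and takes 1/15.
Hugo is living and takes 1/15.
Teodoro predeceased; the 1/5 allotted to Teodoro's branch passes to Teodoro's issue by representation.
The 1/5 is divided into 3 equal shares of 1/15 among Valentina, Elena, Beatriz.
Valentina predeceased; the 1/15 allotted to Valentina's branch passes to Valentina's issue by representation.
The 1/15 is divided into 3 equal shares of 1/45 among Fernando, Mateo, Ximena.
Fernando is living and takes 1/45.
Mateo is living and takes 1/45.
Ximena is living and takes 1/45.
Elena is living and takes 1/15.
Beatriz is living and takes 1/15.
Graciela is living and takes 1/5.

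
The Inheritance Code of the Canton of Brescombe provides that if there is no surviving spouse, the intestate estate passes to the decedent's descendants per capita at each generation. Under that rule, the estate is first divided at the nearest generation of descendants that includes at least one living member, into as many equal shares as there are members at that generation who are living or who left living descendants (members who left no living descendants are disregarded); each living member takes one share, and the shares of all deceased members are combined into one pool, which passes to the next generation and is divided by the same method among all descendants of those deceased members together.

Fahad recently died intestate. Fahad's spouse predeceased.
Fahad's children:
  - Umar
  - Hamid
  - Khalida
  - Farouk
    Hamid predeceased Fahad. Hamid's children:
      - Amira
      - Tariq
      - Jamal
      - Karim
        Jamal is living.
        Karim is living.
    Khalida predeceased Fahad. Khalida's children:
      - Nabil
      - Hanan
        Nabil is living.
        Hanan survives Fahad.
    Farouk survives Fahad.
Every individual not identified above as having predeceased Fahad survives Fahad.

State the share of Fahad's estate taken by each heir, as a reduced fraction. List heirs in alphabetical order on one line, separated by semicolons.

Amira 1/12; Farouk 1/4; Hanan 1/12; Jamal 1/12; Karim 1/12; Nabil 1/12; Tariq 1/12; Umar 1/4

There is no surviving spouse, so the entire estate passes to Fahad's descendants per capita at each generation.
At generation 1 (Umar, Hamid, Khalida, Farouk) there are 4 shares of (1)/4 = 1/4 each.
Living: Umar and Farouk — each takes 1/4.
Deceased: Hamid and Khalida. Their combined 1/2 is pooled and carried to generation 2.
At generation 2 (Amira, Tariq, Jamal, Karim, Nabil, Hanan) there are 6 shares of (1/2)/6 = 1/12 each.
Living: Amira, Tariq, Jamal, Karim, Nabil, and Hanan — each takes 1/12.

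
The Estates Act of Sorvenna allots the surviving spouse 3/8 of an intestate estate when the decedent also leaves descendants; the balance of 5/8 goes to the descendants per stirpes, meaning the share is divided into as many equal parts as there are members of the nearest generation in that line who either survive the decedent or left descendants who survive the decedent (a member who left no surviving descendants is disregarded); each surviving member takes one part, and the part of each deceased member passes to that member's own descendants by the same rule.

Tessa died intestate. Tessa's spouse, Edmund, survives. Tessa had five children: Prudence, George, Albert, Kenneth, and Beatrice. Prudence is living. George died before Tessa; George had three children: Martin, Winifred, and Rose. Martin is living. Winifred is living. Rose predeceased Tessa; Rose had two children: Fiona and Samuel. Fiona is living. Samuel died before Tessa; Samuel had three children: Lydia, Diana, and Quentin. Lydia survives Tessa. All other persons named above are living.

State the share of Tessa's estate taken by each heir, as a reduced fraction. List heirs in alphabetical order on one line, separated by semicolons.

Albert 1/8; Beatrice 1/8; Diana 1/144; Edmund 3/8; Fiona 1/48; Kenneth 1/8; Lydia 1/144; Martin 1/24; Prudence 1/8; Quentin 1/144; Winifred 1/24

Edmund, as surviving spouse, takes 3/8.
The remaining 5/8 passes to Tessa's descendants per stirpes.
The 5/8 is divided into 5 equal shares of 1/8 among Prudence, George, Albert, Kenneth, Beatrice.
Prudence is living and takes 1/8.
George predeceased; the 1/8 allotted to George's branch passes to George's issue by representation.
The 1/8 is divided into 3 equal shares of 1/24 among Martin, Winifred, Rose.
Martin is living and takes 1/24.
Winifred is living and takes 1/24.
Rose predeceased; the 1/24 allotted to Rose's branch passes to Rose's issue by representation.
The 1/24 is divided into 2 equal shares of 1/48 among Fiona, Samuel.
Fiona is living and takes 1/48.
Samuel predeceased; the 1/48 allotted to Samuel's branch passes to Samuel's issue by representation.
The 1/48 is divided into 3 equal shares of 1/144 among Lydia, Diana, Quentin.
Lydia is living and takes 1/144.
Diana is living and takes 1/144.
Quentin is living and takes 1/144.
Albert is living and takes 1/8.
Kenneth is living and takes 1/8.
Beatrice is living and takes 1/8.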